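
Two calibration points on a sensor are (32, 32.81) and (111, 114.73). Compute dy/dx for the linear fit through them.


slope = (y2 - y1) / (x2 - x1)
= (114.73 - 32.81) / (111 - 32)
= 81.9200 / 79
= 1.0370

1.0370


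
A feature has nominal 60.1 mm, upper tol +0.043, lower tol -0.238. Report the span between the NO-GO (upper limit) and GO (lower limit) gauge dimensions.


GO = nominal - lower_tol (smallest hole = maximum material condition)
GO = 60.1 - 0.238 = 59.862
NO-GO = nominal + upper_tol (largest hole = least material condition)
NO-GO = 60.1 + 0.043 = 60.143
spread = NO-GO - GO = 60.143 - 59.862 = 0.2810

0.2810


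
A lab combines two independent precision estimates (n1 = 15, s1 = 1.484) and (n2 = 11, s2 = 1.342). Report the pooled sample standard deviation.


s_p = sqrt(((n1-1)*s1^2 + (n2-1)*s2^2) / (n1+n2-2))
numerator = (15-1)*1.484^2 + (11-1)*1.342^2 = 30.831584 + 18.00964 = 48.841224
denominator = 15 + 11 - 2 = 24
s_p^2 = 48.841224 / 24 = 2.035051
s_p = sqrt(2.035051) = 1.4266

1.4266


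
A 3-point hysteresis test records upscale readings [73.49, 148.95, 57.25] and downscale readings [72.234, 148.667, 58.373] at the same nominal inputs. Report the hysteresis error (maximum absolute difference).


|73.49 - 72.234| = 1.2560
|148.95 - 148.667| = 0.2830
|57.25 - 58.373| = 1.1230
hysteresis = max(diffs) = 1.2560

1.2560


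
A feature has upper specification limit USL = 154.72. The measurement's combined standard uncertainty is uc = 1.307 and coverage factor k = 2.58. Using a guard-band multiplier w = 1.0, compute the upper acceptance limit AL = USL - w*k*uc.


U = k * uc = 2.58 * 1.307 = 3.37206
guard band g = w * U = 1.0 * 3.37206 = 3.37206
AL = USL - g = 154.72 - 3.37206
AL = 151.3479

151.3479


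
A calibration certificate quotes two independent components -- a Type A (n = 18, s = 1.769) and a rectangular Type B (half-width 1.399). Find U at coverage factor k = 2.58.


u_A = s / sqrt(n) = 1.769 / sqrt(18) = 0.4169573
u_B = half_width / sqrt(3) = 1.399 / sqrt(3) = 0.80771303
uc = sqrt(u_A^2 + u_B^2) = sqrt(0.4169573^2 + 0.80771303^2) = 0.908985
U = k * uc = 2.58 * 0.908985
U = 2.3452

2.3452


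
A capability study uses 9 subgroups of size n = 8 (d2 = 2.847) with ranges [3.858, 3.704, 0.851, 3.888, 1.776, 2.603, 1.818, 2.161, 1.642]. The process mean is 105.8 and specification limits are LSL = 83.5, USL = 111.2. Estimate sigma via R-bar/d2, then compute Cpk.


R_bar = (3.858 + 3.704 + 0.851 + 3.888 + 1.776 + 2.603 + 1.818 + 2.161 + 1.642) / 9 = 2.4778889
sigma = R_bar / d2 = 2.4778889 / 2.847 = 0.87035086
Cp = (USL - LSL)/(6*sigma) = (111.2 - 83.5)/(6*0.87035086) = 5.3044
Cpu = (111.2 - 105.8)/(3*0.87035086) = 2.0681
Cpl = (105.8 - 83.5)/(3*0.87035086) = 8.5406
Cpk = min(Cpu, Cpl) = 2.0681

2.0681


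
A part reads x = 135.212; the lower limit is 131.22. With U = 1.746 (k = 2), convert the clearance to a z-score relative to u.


u = U / k = 1.746 / 2 = 0.873
margin = |LSL - x| = |131.22 - 135.212| = 3.992
z = margin / u = 3.992 / 0.873
z = 4.5727

4.5727


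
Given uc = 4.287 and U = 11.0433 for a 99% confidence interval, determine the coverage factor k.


k = U / uc
k = 11.0433 / 4.287
k = 2.576

2.576


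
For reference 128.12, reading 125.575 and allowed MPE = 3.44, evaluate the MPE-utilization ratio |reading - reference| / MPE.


e = indication - reference = 125.575 - 128.12 = -2.5450
|e| = 2.5450
ratio = |e| / MPE = 2.5450 / 3.44
ratio = 0.7398

0.7398


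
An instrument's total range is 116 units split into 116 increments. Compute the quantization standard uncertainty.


resolution = range / divisions
resolution = 116 / 116 = 1
u_res = resolution / (2*sqrt(3))
u_res = 1 / 3.4641016
u_res = 0.2887

0.2887


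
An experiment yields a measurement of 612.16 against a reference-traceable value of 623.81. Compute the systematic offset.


Systematic error = measured - true
= 612.16 - 623.81
= -11.6500

-11.6500


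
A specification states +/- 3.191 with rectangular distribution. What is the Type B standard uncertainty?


u_B = half_width / sqrt(3)
u_B = 3.191 / 1.7320508
u_B = 1.8423

1.8423


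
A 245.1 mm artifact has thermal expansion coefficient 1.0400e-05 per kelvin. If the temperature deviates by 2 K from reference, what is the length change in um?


dL = L * alpha * dT
= 245.1 * 1.0400e-05 * 2
= 0.0050981 mm
dL_um = 0.0050981 * 1000 = 5.0981 um

5.0981


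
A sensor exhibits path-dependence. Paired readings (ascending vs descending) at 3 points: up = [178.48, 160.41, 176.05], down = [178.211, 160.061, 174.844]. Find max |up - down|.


|178.48 - 178.211| = 0.2690
|160.41 - 160.061| = 0.3490
|176.05 - 174.844| = 1.2060
hysteresis = max(diffs) = 1.2060

1.2060


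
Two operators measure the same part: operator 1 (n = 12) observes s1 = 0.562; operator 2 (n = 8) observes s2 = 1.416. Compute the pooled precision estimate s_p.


s_p = sqrt(((n1-1)*s1^2 + (n2-1)*s2^2) / (n1+n2-2))
numerator = (12-1)*0.562^2 + (8-1)*1.416^2 = 3.474284 + 14.035392 = 17.509676
denominator = 12 + 8 - 2 = 18
s_p^2 = 17.509676 / 18 = 0.97275978
s_p = sqrt(0.97275978) = 0.9863

0.9863


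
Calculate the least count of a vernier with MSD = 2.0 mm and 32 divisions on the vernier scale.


LC = MSD / n_div
= 2.0 / 32
= 0.0625

0.0625


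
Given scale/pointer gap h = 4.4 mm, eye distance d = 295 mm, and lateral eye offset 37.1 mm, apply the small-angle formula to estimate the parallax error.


error = h * offset / d
= 4.4 * 37.1 / 295
= 0.5534

0.5534


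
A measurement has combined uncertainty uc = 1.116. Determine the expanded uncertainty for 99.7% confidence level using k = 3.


U = k * uc
U = 3 * 1.116
U = 3.3480

3.3480


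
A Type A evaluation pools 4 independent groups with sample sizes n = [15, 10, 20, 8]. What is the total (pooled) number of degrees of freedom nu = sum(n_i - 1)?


nu = sum_i (n_i - 1)
nu = ((15 - 1) + (10 - 1) + (20 - 1) + (8 - 1))
nu = 14 + 9 + 19 + 7
nu = 49

49


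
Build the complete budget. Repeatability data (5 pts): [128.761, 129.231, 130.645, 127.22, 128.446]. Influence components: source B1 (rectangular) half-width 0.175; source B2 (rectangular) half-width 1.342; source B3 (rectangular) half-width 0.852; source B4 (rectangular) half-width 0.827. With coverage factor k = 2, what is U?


mean = (128.761 + 129.231 + 130.645 + 127.22 + 128.446) / 5 = 128.8606
s = sqrt(sum((x - mean)^2)/(n-1)) = 1.2444538
u_A = s / sqrt(n) = 1.2444538 / sqrt(5) = 0.55653666
u_B1 = 0.175 / sqrt(3) = 0.1010363
u_B2 = 1.342 / sqrt(3) = 0.77480406
u_B3 = 0.852 / sqrt(3) = 0.49190243
u_B4 = 0.827 / sqrt(3) = 0.47746867
uc = sqrt(0.55653666^2 + 0.1010363^2 + 0.77480406^2 + 0.49190243^2 + 0.47746867^2) = 1.1790704
U = k * uc = 2 * 1.1790704
U = 2.3581

2.3581


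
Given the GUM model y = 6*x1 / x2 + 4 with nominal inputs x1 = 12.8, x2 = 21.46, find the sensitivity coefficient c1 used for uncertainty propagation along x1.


y = 6*x1 / x2 + 4
dy/dx1 = 6/x2
Evaluate at x2 = 21.46: c1 = 6 / 21.46
c1 = 0.2796

0.2796


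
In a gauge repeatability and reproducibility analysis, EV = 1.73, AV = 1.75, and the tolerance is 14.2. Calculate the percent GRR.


GRR = sqrt(EV^2 + AV^2) = sqrt(1.73^2 + 1.75^2) = 2.4607722
%GRR = GRR / tol * 100 = 2.4607722 / 14.2 * 100
%GRR = 17.3294

17.3294


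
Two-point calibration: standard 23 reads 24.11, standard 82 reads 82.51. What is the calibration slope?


slope = (y2 - y1) / (x2 - x1)
= (82.51 - 24.11) / (82 - 23)
= 58.4000 / 59
= 0.9898

0.9898


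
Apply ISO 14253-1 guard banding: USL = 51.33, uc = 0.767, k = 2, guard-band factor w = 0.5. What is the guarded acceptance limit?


U = k * uc = 2 * 0.767 = 1.534
guard band g = w * U = 0.5 * 1.534 = 0.767
AL = USL - g = 51.33 - 0.767
AL = 50.5630

50.5630


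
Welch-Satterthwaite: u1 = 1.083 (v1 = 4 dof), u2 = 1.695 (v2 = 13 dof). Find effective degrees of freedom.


uc = sqrt(u1^2 + u2^2) = sqrt(1.083^2 + 1.695^2) = 2.0114457
v_eff = uc^4 / (u1^4/v1 + u2^4/v2)
= 2.0114457^4 / (1.083^4/4 + 1.695^4/13)
= 16.369419 / 0.9788612
v_eff = 16.7229

16.7229


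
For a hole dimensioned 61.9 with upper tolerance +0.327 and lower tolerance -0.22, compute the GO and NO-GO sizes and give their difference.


GO = nominal - lower_tol (smallest hole = maximum material condition)
GO = 61.9 - 0.22 = 61.68
NO-GO = nominal + upper_tol (largest hole = least material condition)
NO-GO = 61.9 + 0.327 = 62.227
spread = NO-GO - GO = 62.227 - 61.68 = 0.5470

0.5470


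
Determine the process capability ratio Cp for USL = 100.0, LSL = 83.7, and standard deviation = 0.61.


Cp = (USL - LSL) / (6 * sigma)
= (100.0 - 83.7) / (6 * 0.61)
= 16.3000 / 3.6600
= 4.4536

4.4536


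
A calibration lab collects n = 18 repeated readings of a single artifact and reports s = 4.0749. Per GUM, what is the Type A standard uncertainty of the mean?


u_A = s / sqrt(n)
u_A = 4.0749 / sqrt(18)
u_A = 4.0749 / 4.2426407
u_A = 0.9605

0.9605


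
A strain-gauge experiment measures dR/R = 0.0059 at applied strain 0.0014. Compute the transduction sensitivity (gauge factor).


GF = (dR/R) / epsilon
= 0.0059 / 0.0014
= 4.2143

4.2143


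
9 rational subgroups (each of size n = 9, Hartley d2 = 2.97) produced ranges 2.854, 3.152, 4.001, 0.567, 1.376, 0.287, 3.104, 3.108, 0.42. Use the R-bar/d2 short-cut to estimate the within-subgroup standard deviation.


R_bar = (2.854 + 3.152 + 4.001 + 0.567 + 1.376 + 0.287 + 3.104 + 3.108 + 0.42) / 9
R_bar = 18.869 / 9 = 2.0965556
sigma_hat = R_bar / d2 = 2.0965556 / 2.97 = 0.7059

0.7059


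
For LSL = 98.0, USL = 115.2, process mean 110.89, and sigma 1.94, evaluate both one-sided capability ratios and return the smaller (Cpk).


Cpu = (USL - mean) / (3*sigma) = (115.2 - 110.89) / (3*1.94) = 0.7405
Cpl = (mean - LSL) / (3*sigma) = (110.89 - 98.0) / (3*1.94) = 2.2148
Cpk = min(Cpu, Cpl) = 0.7405

0.7405


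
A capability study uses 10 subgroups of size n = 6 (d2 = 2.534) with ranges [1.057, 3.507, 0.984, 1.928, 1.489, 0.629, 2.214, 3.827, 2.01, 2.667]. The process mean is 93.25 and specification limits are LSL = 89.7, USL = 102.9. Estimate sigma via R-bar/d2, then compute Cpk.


R_bar = (1.057 + 3.507 + 0.984 + 1.928 + 1.489 + 0.629 + 2.214 + 3.827 + 2.01 + 2.667) / 10 = 2.0312
sigma = R_bar / d2 = 2.0312 / 2.534 = 0.80157853
Cp = (USL - LSL)/(6*sigma) = (102.9 - 89.7)/(6*0.80157853) = 2.7446
Cpu = (102.9 - 93.25)/(3*0.80157853) = 4.0129
Cpl = (93.25 - 89.7)/(3*0.80157853) = 1.4763
Cpk = min(Cpu, Cpl) = 1.4763

1.4763


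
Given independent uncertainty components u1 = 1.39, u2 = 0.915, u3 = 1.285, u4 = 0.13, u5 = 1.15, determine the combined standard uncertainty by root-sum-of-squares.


uc = sqrt(1.39^2 + 0.915^2 + 1.285^2 + 0.13^2 + 1.15^2)
uc = sqrt(5.75995)
uc = 2.4000

2.4000


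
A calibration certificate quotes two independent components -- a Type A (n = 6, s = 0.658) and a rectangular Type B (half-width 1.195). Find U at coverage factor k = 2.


u_A = s / sqrt(n) = 0.658 / sqrt(6) = 0.26862738
u_B = half_width / sqrt(3) = 1.195 / sqrt(3) = 0.68993357
uc = sqrt(u_A^2 + u_B^2) = sqrt(0.26862738^2 + 0.68993357^2) = 0.74038436
U = k * uc = 2 * 0.74038436
U = 1.4808

1.4808


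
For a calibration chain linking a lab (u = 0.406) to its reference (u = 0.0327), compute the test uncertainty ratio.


TUR = u_lab / u_ref
= 0.406 / 0.0327
= 12.4159

12.4159


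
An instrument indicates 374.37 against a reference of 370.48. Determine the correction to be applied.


Correction = standard - reading
= 370.48 - 374.37
= -3.8900

-3.8900


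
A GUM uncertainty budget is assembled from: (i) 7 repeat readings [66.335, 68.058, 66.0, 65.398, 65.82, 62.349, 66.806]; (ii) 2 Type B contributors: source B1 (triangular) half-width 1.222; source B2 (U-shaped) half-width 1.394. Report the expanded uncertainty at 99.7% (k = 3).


mean = (66.335 + 68.058 + 66.0 + 65.398 + 65.82 + 62.349 + 66.806) / 7 = 65.82371429
s = sqrt(sum((x - mean)^2)/(n-1)) = 1.756146
u_A = s / sqrt(n) = 1.756146 / sqrt(7) = 0.6637608
u_B1 = 1.222 / sqrt(6) = 0.49887941
u_B2 = 1.394 / sqrt(2) = 0.98570685
uc = sqrt(0.6637608^2 + 0.49887941^2 + 0.98570685^2) = 1.2888278
U = k * uc = 3 * 1.2888278
U = 3.8665

3.8665


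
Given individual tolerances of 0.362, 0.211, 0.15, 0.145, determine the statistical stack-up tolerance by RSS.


RSS = sqrt(0.362^2 + 0.211^2 + 0.15^2 + 0.145^2)
= sqrt(0.21909)
= 0.4681

0.4681


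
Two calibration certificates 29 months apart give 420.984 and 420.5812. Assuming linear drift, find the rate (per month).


rate = (v2 - v1) / months
= (420.5812 - 420.984) / 29
= -0.4028 / 29
= -0.0139

-0.0139


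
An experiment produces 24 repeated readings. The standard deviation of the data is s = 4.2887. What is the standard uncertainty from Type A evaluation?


u_A = s / sqrt(n)
u_A = 4.2887 / sqrt(24)
u_A = 4.2887 / 4.8989795
u_A = 0.8754

0.8754


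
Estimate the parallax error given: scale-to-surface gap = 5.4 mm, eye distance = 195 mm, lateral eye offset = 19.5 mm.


error = h * offset / d
= 5.4 * 19.5 / 195
= 0.5400

0.5400


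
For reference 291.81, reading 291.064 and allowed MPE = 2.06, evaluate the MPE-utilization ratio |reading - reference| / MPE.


e = indication - reference = 291.064 - 291.81 = -0.7460
|e| = 0.7460
ratio = |e| / MPE = 0.7460 / 2.06
ratio = 0.3621

0.3621


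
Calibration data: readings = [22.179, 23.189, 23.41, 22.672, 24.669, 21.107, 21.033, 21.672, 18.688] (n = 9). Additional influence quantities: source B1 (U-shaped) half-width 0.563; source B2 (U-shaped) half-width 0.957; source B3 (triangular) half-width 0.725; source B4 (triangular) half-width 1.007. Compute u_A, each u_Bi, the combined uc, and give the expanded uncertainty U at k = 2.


mean = (22.179 + 23.189 + 23.41 + 22.672 + 24.669 + 21.107 + 21.033 + 21.672 + 18.688) / 9 = 22.06877778
s = sqrt(sum((x - mean)^2)/(n-1)) = 1.7239453
u_A = s / sqrt(n) = 1.7239453 / sqrt(9) = 0.57464843
u_B1 = 0.563 / sqrt(2) = 0.39810112
u_B2 = 0.957 / sqrt(2) = 0.67670119
u_B3 = 0.725 / sqrt(6) = 0.29598001
u_B4 = 1.007 / sqrt(6) = 0.41110603
uc = sqrt(0.57464843^2 + 0.39810112^2 + 0.67670119^2 + 0.29598001^2 + 0.41110603^2) = 1.096924
U = k * uc = 2 * 1.096924
U = 2.1938

2.1938


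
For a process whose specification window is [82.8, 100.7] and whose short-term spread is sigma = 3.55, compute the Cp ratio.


Cp = (USL - LSL) / (6 * sigma)
= (100.7 - 82.8) / (6 * 3.55)
= 17.9000 / 21.3000
= 0.8404

0.8404


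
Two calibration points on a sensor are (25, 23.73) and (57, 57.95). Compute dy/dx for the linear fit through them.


slope = (y2 - y1) / (x2 - x1)
= (57.95 - 23.73) / (57 - 25)
= 34.2200 / 32
= 1.0694

1.0694


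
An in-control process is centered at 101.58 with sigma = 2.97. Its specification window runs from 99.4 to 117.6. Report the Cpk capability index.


Cpu = (USL - mean) / (3*sigma) = (117.6 - 101.58) / (3*2.97) = 1.7980
Cpl = (mean - LSL) / (3*sigma) = (101.58 - 99.4) / (3*2.97) = 0.2447
Cpk = min(Cpu, Cpl) = 0.2447

0.2447


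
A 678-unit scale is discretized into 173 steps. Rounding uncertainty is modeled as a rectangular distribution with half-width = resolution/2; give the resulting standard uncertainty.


resolution = range / divisions
resolution = 678 / 173 = 3.9190751
u_res = resolution / (2*sqrt(3))
u_res = 3.9190751 / 3.4641016
u_res = 1.1313

1.1313


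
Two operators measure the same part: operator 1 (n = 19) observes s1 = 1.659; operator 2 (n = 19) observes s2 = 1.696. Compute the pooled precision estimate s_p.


s_p = sqrt(((n1-1)*s1^2 + (n2-1)*s2^2) / (n1+n2-2))
numerator = (19-1)*1.659^2 + (19-1)*1.696^2 = 49.541058 + 51.775488 = 101.31655
denominator = 19 + 19 - 2 = 36
s_p^2 = 101.31655 / 36 = 2.8143486
s_p = sqrt(2.8143486) = 1.6776

1.6776


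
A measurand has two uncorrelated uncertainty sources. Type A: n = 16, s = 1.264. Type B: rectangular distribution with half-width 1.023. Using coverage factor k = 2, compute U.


u_A = s / sqrt(n) = 1.264 / sqrt(16) = 0.316
u_B = half_width / sqrt(3) = 1.023 / sqrt(3) = 0.59062933
uc = sqrt(u_A^2 + u_B^2) = sqrt(0.316^2 + 0.59062933^2) = 0.66984999
U = k * uc = 2 * 0.66984999
U = 1.3397

1.3397


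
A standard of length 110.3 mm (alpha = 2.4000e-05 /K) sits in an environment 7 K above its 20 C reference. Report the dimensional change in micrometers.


dL = L * alpha * dT
= 110.3 * 2.4000e-05 * 7
= 0.0185304 mm
dL_um = 0.0185304 * 1000 = 18.5304 um

18.5304


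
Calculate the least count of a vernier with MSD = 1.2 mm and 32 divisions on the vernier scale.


LC = MSD / n_div
= 1.2 / 32
= 0.0375

0.0375


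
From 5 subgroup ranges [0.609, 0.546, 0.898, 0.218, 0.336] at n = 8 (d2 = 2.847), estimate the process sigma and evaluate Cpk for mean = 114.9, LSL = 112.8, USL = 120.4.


R_bar = (0.609 + 0.546 + 0.898 + 0.218 + 0.336) / 5 = 0.5214
sigma = R_bar / d2 = 0.5214 / 2.847 = 0.18314015
Cp = (USL - LSL)/(6*sigma) = (120.4 - 112.8)/(6*0.18314015) = 6.9164
Cpu = (120.4 - 114.9)/(3*0.18314015) = 10.0105
Cpl = (114.9 - 112.8)/(3*0.18314015) = 3.8222
Cpk = min(Cpu, Cpl) = 3.8222

3.8222


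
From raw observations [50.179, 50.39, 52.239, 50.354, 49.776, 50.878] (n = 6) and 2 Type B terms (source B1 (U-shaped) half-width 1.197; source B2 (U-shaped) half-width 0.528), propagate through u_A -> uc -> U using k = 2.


mean = (50.179 + 50.39 + 52.239 + 50.354 + 49.776 + 50.878) / 6 = 50.636
s = sqrt(sum((x - mean)^2)/(n-1)) = 0.86216727
u_A = s / sqrt(n) = 0.86216727 / sqrt(6) = 0.35197831
u_B1 = 1.197 / sqrt(2) = 0.84640682
u_B2 = 0.528 / sqrt(2) = 0.37335238
uc = sqrt(0.35197831^2 + 0.84640682^2 + 0.37335238^2) = 0.9897905
U = k * uc = 2 * 0.9897905
U = 1.9796

1.9796


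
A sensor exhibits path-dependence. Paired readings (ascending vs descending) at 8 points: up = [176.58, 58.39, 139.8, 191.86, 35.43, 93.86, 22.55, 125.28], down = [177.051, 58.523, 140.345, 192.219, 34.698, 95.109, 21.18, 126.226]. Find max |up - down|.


|176.58 - 177.051| = 0.4710
|58.39 - 58.523| = 0.1330
|139.8 - 140.345| = 0.5450
|191.86 - 192.219| = 0.3590
|35.43 - 34.698| = 0.7320
|93.86 - 95.109| = 1.2490
|22.55 - 21.18| = 1.3700
|125.28 - 126.226| = 0.9460
hysteresis = max(diffs) = 1.3700

1.3700


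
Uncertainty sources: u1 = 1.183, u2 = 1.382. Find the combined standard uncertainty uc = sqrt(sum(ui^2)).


uc = sqrt(1.183^2 + 1.382^2)
uc = sqrt(3.309413)
uc = 1.8192

1.8192


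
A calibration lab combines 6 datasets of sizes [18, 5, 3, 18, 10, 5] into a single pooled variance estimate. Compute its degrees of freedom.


nu = sum_i (n_i - 1)
nu = ((18 - 1) + (5 - 1) + (3 - 1) + (18 - 1) + (10 - 1) + (5 - 1))
nu = 17 + 4 + 2 + 17 + 9 + 4
nu = 53

53


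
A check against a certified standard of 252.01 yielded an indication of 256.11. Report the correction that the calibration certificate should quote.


Correction = standard - reading
= 252.01 - 256.11
= -4.1000

-4.1000


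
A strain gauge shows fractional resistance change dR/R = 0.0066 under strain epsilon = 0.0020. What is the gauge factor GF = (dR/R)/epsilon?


GF = (dR/R) / epsilon
= 0.0066 / 0.0020
= 3.3000

3.3000


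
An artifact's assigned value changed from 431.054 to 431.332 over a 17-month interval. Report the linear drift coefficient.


rate = (v2 - v1) / months
= (431.332 - 431.054) / 17
= 0.2780 / 17
= 0.0164

0.0164


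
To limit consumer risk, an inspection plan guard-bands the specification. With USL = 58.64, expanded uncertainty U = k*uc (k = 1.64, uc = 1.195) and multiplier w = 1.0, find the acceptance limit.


U = k * uc = 1.64 * 1.195 = 1.9598
guard band g = w * U = 1.0 * 1.9598 = 1.9598
AL = USL - g = 58.64 - 1.9598
AL = 56.6802

56.6802


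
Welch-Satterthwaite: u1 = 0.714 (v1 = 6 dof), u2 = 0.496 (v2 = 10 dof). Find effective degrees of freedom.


uc = sqrt(u1^2 + u2^2) = sqrt(0.714^2 + 0.496^2) = 0.86937449
v_eff = uc^4 / (u1^4/v1 + u2^4/v2)
= 0.86937449^4 / (0.714^4/6 + 0.496^4/10)
= 0.57125179 / 0.049367714
v_eff = 11.5714

11.5714


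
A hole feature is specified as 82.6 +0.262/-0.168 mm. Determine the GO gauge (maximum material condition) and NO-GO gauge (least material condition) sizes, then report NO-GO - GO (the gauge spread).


GO = nominal - lower_tol (smallest hole = maximum material condition)
GO = 82.6 - 0.168 = 82.432
NO-GO = nominal + upper_tol (largest hole = least material condition)
NO-GO = 82.6 + 0.262 = 82.862
spread = NO-GO - GO = 82.862 - 82.432 = 0.4300

0.4300


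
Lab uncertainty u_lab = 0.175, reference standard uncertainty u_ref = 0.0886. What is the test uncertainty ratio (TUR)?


TUR = u_lab / u_ref
= 0.175 / 0.0886
= 1.9752

1.9752


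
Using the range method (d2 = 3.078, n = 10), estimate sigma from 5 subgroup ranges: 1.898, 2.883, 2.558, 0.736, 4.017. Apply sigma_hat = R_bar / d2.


R_bar = (1.898 + 2.883 + 2.558 + 0.736 + 4.017) / 5
R_bar = 12.092 / 5 = 2.4184
sigma_hat = R_bar / d2 = 2.4184 / 3.078 = 0.7857

0.7857


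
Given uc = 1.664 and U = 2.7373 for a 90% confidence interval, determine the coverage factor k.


k = U / uc
k = 2.7373 / 1.664
k = 1.645

1.645


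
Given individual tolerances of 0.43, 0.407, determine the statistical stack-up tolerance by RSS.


RSS = sqrt(0.43^2 + 0.407^2)
= sqrt(0.350549)
= 0.5921

0.5921


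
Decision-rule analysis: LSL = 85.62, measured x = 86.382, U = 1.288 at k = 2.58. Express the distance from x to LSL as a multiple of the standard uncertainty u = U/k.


u = U / k = 1.288 / 2.58 = 0.49922481
margin = |LSL - x| = |85.62 - 86.382| = 0.762
z = margin / u = 0.762 / 0.49922481
z = 1.5264

1.5264


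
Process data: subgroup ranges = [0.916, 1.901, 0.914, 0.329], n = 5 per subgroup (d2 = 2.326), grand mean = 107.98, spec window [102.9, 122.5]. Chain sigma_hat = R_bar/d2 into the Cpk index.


R_bar = (0.916 + 1.901 + 0.914 + 0.329) / 4 = 1.015
sigma = R_bar / d2 = 1.015 / 2.326 = 0.43637145
Cp = (USL - LSL)/(6*sigma) = (122.5 - 102.9)/(6*0.43637145) = 7.4860
Cpu = (122.5 - 107.98)/(3*0.43637145) = 11.0915
Cpl = (107.98 - 102.9)/(3*0.43637145) = 3.8805
Cpk = min(Cpu, Cpl) = 3.8805

3.8805


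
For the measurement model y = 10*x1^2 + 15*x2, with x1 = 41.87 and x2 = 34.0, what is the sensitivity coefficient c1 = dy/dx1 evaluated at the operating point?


y = 10*x1^2 + 15*x2
dy/dx1 = 2*10*x1
Evaluate at x1 = 41.87: c1 = 20 * 41.87
c1 = 837.4000

837.4000


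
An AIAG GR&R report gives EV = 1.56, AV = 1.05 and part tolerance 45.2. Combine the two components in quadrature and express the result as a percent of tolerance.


GRR = sqrt(EV^2 + AV^2) = sqrt(1.56^2 + 1.05^2) = 1.8804521
%GRR = GRR / tol * 100 = 1.8804521 / 45.2 * 100
%GRR = 4.1603

4.1603


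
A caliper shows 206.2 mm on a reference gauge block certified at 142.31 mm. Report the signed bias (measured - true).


Systematic error = measured - true
= 206.2 - 142.31
= 63.8900

63.8900


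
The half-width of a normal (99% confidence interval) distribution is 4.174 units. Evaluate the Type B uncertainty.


u_B = half_width / 2.576
u_B = 4.174 / 2.576
u_B = 1.6203

1.6203


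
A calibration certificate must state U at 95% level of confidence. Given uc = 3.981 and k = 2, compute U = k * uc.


U = k * uc
U = 2 * 3.981
U = 7.9620

7.9620


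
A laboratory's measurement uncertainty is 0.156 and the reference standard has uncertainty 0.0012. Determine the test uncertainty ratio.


TUR = u_lab / u_ref
= 0.156 / 0.0012
= 130.0000

130.0000


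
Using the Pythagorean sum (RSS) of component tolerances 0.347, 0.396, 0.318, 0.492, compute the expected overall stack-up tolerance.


RSS = sqrt(0.347^2 + 0.396^2 + 0.318^2 + 0.492^2)
= sqrt(0.620413)
= 0.7877

0.7877


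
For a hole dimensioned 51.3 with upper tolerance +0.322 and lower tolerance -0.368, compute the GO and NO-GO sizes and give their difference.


GO = nominal - lower_tol (smallest hole = maximum material condition)
GO = 51.3 - 0.368 = 50.932
NO-GO = nominal + upper_tol (largest hole = least material condition)
NO-GO = 51.3 + 0.322 = 51.622
spread = NO-GO - GO = 51.622 - 50.932 = 0.6900

0.6900


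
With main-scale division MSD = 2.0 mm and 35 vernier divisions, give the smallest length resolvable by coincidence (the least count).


LC = MSD / n_div
= 2.0 / 35
= 0.0571

0.0571


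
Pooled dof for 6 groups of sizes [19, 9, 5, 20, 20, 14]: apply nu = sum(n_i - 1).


nu = sum_i (n_i - 1)
nu = ((19 - 1) + (9 - 1) + (5 - 1) + (20 - 1) + (20 - 1) + (14 - 1))
nu = 18 + 8 + 4 + 19 + 19 + 13
nu = 81

81


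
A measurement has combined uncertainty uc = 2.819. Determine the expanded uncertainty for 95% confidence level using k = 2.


U = k * uc
U = 2 * 2.819
U = 5.6380

5.6380


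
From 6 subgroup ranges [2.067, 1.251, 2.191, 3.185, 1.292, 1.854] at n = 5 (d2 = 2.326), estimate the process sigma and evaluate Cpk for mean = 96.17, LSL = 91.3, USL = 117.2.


R_bar = (2.067 + 1.251 + 2.191 + 3.185 + 1.292 + 1.854) / 6 = 1.9733333
sigma = R_bar / d2 = 1.9733333 / 2.326 = 0.84838061
Cp = (USL - LSL)/(6*sigma) = (117.2 - 91.3)/(6*0.84838061) = 5.0881
Cpu = (117.2 - 96.17)/(3*0.84838061) = 8.2628
Cpl = (96.17 - 91.3)/(3*0.84838061) = 1.9134
Cpk = min(Cpu, Cpl) = 1.9134

1.9134


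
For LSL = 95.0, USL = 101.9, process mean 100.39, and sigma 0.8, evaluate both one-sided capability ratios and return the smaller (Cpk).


Cpu = (USL - mean) / (3*sigma) = (101.9 - 100.39) / (3*0.8) = 0.6292
Cpl = (mean - LSL) / (3*sigma) = (100.39 - 95.0) / (3*0.8) = 2.2458
Cpk = min(Cpu, Cpl) = 0.6292

0.6292


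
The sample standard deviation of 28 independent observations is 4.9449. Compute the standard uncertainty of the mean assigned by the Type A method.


u_A = s / sqrt(n)
u_A = 4.9449 / sqrt(28)
u_A = 4.9449 / 5.2915026
u_A = 0.9345

0.9345


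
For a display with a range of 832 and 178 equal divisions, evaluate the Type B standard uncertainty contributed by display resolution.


resolution = range / divisions
resolution = 832 / 178 = 4.6741573
u_res = resolution / (2*sqrt(3))
u_res = 4.6741573 / 3.4641016
u_res = 1.3493

1.3493


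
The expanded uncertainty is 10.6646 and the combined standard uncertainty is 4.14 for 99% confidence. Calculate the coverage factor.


k = U / uc
k = 10.6646 / 4.14
k = 2.576

2.576


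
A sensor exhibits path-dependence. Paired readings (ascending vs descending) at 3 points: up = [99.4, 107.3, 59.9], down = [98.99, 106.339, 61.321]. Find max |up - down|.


|99.4 - 98.99| = 0.4100
|107.3 - 106.339| = 0.9610
|59.9 - 61.321| = 1.4210
hysteresis = max(diffs) = 1.4210

1.4210


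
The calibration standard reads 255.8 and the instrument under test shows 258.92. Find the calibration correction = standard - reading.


Correction = standard - reading
= 255.8 - 258.92
= -3.1200

-3.1200


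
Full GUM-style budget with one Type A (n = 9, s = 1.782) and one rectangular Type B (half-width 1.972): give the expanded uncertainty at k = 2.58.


u_A = s / sqrt(n) = 1.782 / sqrt(9) = 0.594
u_B = half_width / sqrt(3) = 1.972 / sqrt(3) = 1.1385347
uc = sqrt(u_A^2 + u_B^2) = sqrt(0.594^2 + 1.1385347^2) = 1.2841718
U = k * uc = 2.58 * 1.2841718
U = 3.3132

3.3132


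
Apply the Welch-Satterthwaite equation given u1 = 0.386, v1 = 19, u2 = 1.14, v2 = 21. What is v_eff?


uc = sqrt(u1^2 + u2^2) = sqrt(0.386^2 + 1.14^2) = 1.2035763
v_eff = uc^4 / (u1^4/v1 + u2^4/v2)
= 1.2035763^4 / (0.386^4/19 + 1.14^4/21)
= 2.0984301 / 0.081595085
v_eff = 25.7176

25.7176


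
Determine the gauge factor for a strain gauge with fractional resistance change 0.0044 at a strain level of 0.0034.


GF = (dR/R) / epsilon
= 0.0044 / 0.0034
= 1.2941

1.2941


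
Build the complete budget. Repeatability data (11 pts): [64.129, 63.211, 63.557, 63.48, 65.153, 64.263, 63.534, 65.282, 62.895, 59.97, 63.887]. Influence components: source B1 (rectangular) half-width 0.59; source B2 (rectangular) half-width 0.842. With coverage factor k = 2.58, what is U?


mean = (64.129 + 63.211 + 63.557 + 63.48 + 65.153 + 64.263 + 63.534 + 65.282 + 62.895 + 59.97 + 63.887) / 11 = 63.57827273
s = sqrt(sum((x - mean)^2)/(n-1)) = 1.410084
u_A = s / sqrt(n) = 1.410084 / sqrt(11) = 0.42515632
u_B1 = 0.59 / sqrt(3) = 0.34063666
u_B2 = 0.842 / sqrt(3) = 0.48612893
uc = sqrt(0.42515632^2 + 0.34063666^2 + 0.48612893^2) = 0.73014558
U = k * uc = 2.58 * 0.73014558
U = 1.8838

1.8838


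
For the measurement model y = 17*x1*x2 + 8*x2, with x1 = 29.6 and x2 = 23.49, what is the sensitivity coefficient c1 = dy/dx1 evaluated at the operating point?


y = 17*x1*x2 + 8*x2
dy/dx1 = 17*x2
Evaluate at x2 = 23.49: c1 = 17 * 23.49
c1 = 399.3300

399.3300


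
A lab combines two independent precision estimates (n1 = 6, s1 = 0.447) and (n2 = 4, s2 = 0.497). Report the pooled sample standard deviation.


s_p = sqrt(((n1-1)*s1^2 + (n2-1)*s2^2) / (n1+n2-2))
numerator = (6-1)*0.447^2 + (4-1)*0.497^2 = 0.999045 + 0.741027 = 1.740072
denominator = 6 + 4 - 2 = 8
s_p^2 = 1.740072 / 8 = 0.217509
s_p = sqrt(0.217509) = 0.4664

0.4664


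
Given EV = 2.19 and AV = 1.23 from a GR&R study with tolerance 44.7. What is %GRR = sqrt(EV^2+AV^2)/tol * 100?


GRR = sqrt(EV^2 + AV^2) = sqrt(2.19^2 + 1.23^2) = 2.5117723
%GRR = GRR / tol * 100 = 2.5117723 / 44.7 * 100
%GRR = 5.6192

5.6192


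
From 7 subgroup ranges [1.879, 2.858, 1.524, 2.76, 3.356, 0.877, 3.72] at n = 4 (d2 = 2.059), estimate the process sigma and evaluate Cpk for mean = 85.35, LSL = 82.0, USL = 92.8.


R_bar = (1.879 + 2.858 + 1.524 + 2.76 + 3.356 + 0.877 + 3.72) / 7 = 2.4248571
sigma = R_bar / d2 = 2.4248571 / 2.059 = 1.1776868
Cp = (USL - LSL)/(6*sigma) = (92.8 - 82.0)/(6*1.1776868) = 1.5284
Cpu = (92.8 - 85.35)/(3*1.1776868) = 2.1087
Cpl = (85.35 - 82.0)/(3*1.1776868) = 0.9482
Cpk = min(Cpu, Cpl) = 0.9482

0.9482


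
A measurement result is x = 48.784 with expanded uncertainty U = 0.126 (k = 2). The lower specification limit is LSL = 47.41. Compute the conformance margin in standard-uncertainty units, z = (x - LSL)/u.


u = U / k = 0.126 / 2 = 0.063
margin = |LSL - x| = |47.41 - 48.784| = 1.374
z = margin / u = 1.374 / 0.063
z = 21.8095

21.8095


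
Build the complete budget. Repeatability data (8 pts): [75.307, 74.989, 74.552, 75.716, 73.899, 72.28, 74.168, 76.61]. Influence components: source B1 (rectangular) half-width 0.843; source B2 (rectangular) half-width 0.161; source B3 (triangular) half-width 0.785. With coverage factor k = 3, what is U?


mean = (75.307 + 74.989 + 74.552 + 75.716 + 73.899 + 72.28 + 74.168 + 76.61) / 8 = 74.690125
s = sqrt(sum((x - mean)^2)/(n-1)) = 1.3057278
u_A = s / sqrt(n) = 1.3057278 / sqrt(8) = 0.46164449
u_B1 = 0.843 / sqrt(3) = 0.48670628
u_B2 = 0.161 / sqrt(3) = 0.092953393
u_B3 = 0.785 / sqrt(6) = 0.32047491
uc = sqrt(0.46164449^2 + 0.48670628^2 + 0.092953393^2 + 0.32047491^2) = 0.74922836
U = k * uc = 3 * 0.74922836
U = 2.2477

2.2477


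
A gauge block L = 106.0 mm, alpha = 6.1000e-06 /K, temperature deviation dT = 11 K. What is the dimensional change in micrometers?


dL = L * alpha * dT
= 106.0 * 6.1000e-06 * 11
= 0.0071126 mm
dL_um = 0.0071126 * 1000 = 7.1126 um

7.1126


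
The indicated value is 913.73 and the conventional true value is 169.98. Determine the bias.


Systematic error = measured - true
= 913.73 - 169.98
= 743.7500

743.7500


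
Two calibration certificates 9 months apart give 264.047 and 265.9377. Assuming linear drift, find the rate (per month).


rate = (v2 - v1) / months
= (265.9377 - 264.047) / 9
= 1.8907 / 9
= 0.2101

0.2101


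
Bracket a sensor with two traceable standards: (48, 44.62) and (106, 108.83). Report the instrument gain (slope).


slope = (y2 - y1) / (x2 - x1)
= (108.83 - 44.62) / (106 - 48)
= 64.2100 / 58
= 1.1071

1.1071


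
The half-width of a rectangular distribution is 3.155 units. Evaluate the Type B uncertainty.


u_B = half_width / sqrt(3)
u_B = 3.155 / 1.7320508
u_B = 1.8215

1.8215


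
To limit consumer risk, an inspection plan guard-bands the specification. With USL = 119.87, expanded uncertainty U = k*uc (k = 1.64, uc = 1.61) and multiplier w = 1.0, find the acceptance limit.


U = k * uc = 1.64 * 1.61 = 2.6404
guard band g = w * U = 1.0 * 2.6404 = 2.6404
AL = USL - g = 119.87 - 2.6404
AL = 117.2296

117.2296


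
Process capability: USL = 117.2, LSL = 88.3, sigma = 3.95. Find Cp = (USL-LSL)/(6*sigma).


Cp = (USL - LSL) / (6 * sigma)
= (117.2 - 88.3) / (6 * 3.95)
= 28.9000 / 23.7000
= 1.2194

1.2194


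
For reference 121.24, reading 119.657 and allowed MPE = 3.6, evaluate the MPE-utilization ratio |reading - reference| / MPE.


e = indication - reference = 119.657 - 121.24 = -1.5830
|e| = 1.5830
ratio = |e| / MPE = 1.5830 / 3.6
ratio = 0.4397

0.4397


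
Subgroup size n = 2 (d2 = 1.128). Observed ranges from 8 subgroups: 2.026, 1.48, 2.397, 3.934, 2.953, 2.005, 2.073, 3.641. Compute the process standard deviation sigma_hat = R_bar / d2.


R_bar = (2.026 + 1.48 + 2.397 + 3.934 + 2.953 + 2.005 + 2.073 + 3.641) / 8
R_bar = 20.509 / 8 = 2.563625
sigma_hat = R_bar / d2 = 2.563625 / 1.128 = 2.2727

2.2727


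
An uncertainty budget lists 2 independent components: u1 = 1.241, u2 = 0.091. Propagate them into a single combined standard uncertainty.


uc = sqrt(1.241^2 + 0.091^2)
uc = sqrt(1.548362)
uc = 1.2443

1.2443


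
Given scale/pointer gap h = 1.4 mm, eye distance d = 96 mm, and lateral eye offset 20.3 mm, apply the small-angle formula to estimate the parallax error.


error = h * offset / d
= 1.4 * 20.3 / 96
= 0.2960

0.2960


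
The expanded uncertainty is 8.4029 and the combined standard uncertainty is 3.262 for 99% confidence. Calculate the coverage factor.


k = U / uc
k = 8.4029 / 3.262
k = 2.576

2.576


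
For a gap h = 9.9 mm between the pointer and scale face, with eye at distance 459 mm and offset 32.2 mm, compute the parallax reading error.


error = h * offset / d
= 9.9 * 32.2 / 459
= 0.6945

0.6945


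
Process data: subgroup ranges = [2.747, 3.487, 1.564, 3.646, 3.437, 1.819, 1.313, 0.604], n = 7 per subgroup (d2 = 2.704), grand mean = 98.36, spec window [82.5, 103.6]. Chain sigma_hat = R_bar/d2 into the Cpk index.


R_bar = (2.747 + 3.487 + 1.564 + 3.646 + 3.437 + 1.819 + 1.313 + 0.604) / 8 = 2.327125
sigma = R_bar / d2 = 2.327125 / 2.704 = 0.86062315
Cp = (USL - LSL)/(6*sigma) = (103.6 - 82.5)/(6*0.86062315) = 4.0862
Cpu = (103.6 - 98.36)/(3*0.86062315) = 2.0295
Cpl = (98.36 - 82.5)/(3*0.86062315) = 6.1428
Cpk = min(Cpu, Cpl) = 2.0295

2.0295


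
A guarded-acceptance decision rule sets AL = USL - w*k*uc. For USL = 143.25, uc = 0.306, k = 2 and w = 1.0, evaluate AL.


U = k * uc = 2 * 0.306 = 0.612
guard band g = w * U = 1.0 * 0.612 = 0.612
AL = USL - g = 143.25 - 0.612
AL = 142.6380

142.6380


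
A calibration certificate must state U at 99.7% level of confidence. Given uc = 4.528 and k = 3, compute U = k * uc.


U = k * uc
U = 3 * 4.528
U = 13.5840

13.5840


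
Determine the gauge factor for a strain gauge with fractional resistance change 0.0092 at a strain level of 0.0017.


GF = (dR/R) / epsilon
= 0.0092 / 0.0017
= 5.4118

5.4118


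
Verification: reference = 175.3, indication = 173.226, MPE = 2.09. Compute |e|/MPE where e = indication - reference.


e = indication - reference = 173.226 - 175.3 = -2.0740
|e| = 2.0740
ratio = |e| / MPE = 2.0740 / 2.09
ratio = 0.9923

0.9923


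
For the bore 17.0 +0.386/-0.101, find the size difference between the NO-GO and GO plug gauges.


GO = nominal - lower_tol (smallest hole = maximum material condition)
GO = 17.0 - 0.101 = 16.899
NO-GO = nominal + upper_tol (largest hole = least material condition)
NO-GO = 17.0 + 0.386 = 17.386
spread = NO-GO - GO = 17.386 - 16.899 = 0.4870

0.4870


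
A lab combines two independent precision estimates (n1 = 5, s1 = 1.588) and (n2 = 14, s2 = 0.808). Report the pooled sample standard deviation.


s_p = sqrt(((n1-1)*s1^2 + (n2-1)*s2^2) / (n1+n2-2))
numerator = (5-1)*1.588^2 + (14-1)*0.808^2 = 10.086976 + 8.487232 = 18.574208
denominator = 5 + 14 - 2 = 17
s_p^2 = 18.574208 / 17 = 1.0926005
s_p = sqrt(1.0926005) = 1.0453

1.0453


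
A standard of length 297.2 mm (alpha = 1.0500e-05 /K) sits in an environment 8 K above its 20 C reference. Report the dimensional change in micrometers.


dL = L * alpha * dT
= 297.2 * 1.0500e-05 * 8
= 0.0249648 mm
dL_um = 0.0249648 * 1000 = 24.9648 um

24.9648


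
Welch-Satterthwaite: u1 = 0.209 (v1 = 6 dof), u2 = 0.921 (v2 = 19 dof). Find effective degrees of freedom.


uc = sqrt(u1^2 + u2^2) = sqrt(0.209^2 + 0.921^2) = 0.94441622
v_eff = uc^4 / (u1^4/v1 + u2^4/v2)
= 0.94441622^4 / (0.209^4/6 + 0.921^4/19)
= 0.79552485 / 0.038187099
v_eff = 20.8323

20.8323


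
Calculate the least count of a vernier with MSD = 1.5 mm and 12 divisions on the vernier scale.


LC = MSD / n_div
= 1.5 / 12
= 0.1250

0.1250


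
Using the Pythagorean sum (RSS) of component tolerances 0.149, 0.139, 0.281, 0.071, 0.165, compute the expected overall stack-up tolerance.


RSS = sqrt(0.149^2 + 0.139^2 + 0.281^2 + 0.071^2 + 0.165^2)
= sqrt(0.152749)
= 0.3908

0.3908


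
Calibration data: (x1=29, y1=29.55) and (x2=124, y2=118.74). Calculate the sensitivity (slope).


slope = (y2 - y1) / (x2 - x1)
= (118.74 - 29.55) / (124 - 29)
= 89.1900 / 95
= 0.9388

0.9388


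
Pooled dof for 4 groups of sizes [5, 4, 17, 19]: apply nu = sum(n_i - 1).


nu = sum_i (n_i - 1)
nu = ((5 - 1) + (4 - 1) + (17 - 1) + (19 - 1))
nu = 4 + 3 + 16 + 18
nu = 41

41


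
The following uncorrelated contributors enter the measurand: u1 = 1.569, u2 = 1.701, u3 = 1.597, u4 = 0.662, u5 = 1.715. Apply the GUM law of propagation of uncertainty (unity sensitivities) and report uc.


uc = sqrt(1.569^2 + 1.701^2 + 1.597^2 + 0.662^2 + 1.715^2)
uc = sqrt(11.28504)
uc = 3.3593

3.3593


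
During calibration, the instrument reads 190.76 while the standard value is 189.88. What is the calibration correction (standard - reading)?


Correction = standard - reading
= 189.88 - 190.76
= -0.8800

-0.8800


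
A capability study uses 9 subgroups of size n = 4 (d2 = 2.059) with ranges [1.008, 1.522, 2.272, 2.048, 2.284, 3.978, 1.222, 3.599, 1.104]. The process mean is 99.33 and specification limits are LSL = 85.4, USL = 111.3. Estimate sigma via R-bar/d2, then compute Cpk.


R_bar = (1.008 + 1.522 + 2.272 + 2.048 + 2.284 + 3.978 + 1.222 + 3.599 + 1.104) / 9 = 2.1152222
sigma = R_bar / d2 = 2.1152222 / 2.059 = 1.0273056
Cp = (USL - LSL)/(6*sigma) = (111.3 - 85.4)/(6*1.0273056) = 4.2019
Cpu = (111.3 - 99.33)/(3*1.0273056) = 3.8839
Cpl = (99.33 - 85.4)/(3*1.0273056) = 4.5199
Cpk = min(Cpu, Cpl) = 3.8839

3.8839


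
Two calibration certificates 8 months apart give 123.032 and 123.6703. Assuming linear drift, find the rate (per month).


rate = (v2 - v1) / months
= (123.6703 - 123.032) / 8
= 0.6383 / 8
= 0.0798

0.0798


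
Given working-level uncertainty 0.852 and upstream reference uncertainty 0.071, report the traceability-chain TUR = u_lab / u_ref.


TUR = u_lab / u_ref
= 0.852 / 0.071
= 12.0000

12.0000


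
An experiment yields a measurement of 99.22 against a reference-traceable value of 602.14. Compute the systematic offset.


Systematic error = measured - true
= 99.22 - 602.14
= -502.9200

-502.9200


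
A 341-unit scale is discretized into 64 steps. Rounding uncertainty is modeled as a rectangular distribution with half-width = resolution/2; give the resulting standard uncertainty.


resolution = range / divisions
resolution = 341 / 64 = 5.328125
u_res = resolution / (2*sqrt(3))
u_res = 5.328125 / 3.4641016
u_res = 1.5381

1.5381


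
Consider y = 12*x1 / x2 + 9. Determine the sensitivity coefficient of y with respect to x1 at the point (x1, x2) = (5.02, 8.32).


y = 12*x1 / x2 + 9
dy/dx1 = 12/x2
Evaluate at x2 = 8.32: c1 = 12 / 8.32
c1 = 1.4423

1.4423


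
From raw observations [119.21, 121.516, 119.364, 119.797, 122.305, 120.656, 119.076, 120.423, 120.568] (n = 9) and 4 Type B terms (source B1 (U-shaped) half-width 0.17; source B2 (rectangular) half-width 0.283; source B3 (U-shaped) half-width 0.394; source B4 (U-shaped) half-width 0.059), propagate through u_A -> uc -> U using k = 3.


mean = (119.21 + 121.516 + 119.364 + 119.797 + 122.305 + 120.656 + 119.076 + 120.423 + 120.568) / 9 = 120.3238889
s = sqrt(sum((x - mean)^2)/(n-1)) = 1.091021
u_A = s / sqrt(n) = 1.091021 / sqrt(9) = 0.36367367
u_B1 = 0.17 / sqrt(2) = 0.12020815
u_B2 = 0.283 / sqrt(3) = 0.16339013
u_B3 = 0.394 / sqrt(2) = 0.27860007
u_B4 = 0.059 / sqrt(2) = 0.0417193
uc = sqrt(0.36367367^2 + 0.12020815^2 + 0.16339013^2 + 0.27860007^2 + 0.0417193^2) = 0.50275578
U = k * uc = 3 * 0.50275578
U = 1.5083

1.5083
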